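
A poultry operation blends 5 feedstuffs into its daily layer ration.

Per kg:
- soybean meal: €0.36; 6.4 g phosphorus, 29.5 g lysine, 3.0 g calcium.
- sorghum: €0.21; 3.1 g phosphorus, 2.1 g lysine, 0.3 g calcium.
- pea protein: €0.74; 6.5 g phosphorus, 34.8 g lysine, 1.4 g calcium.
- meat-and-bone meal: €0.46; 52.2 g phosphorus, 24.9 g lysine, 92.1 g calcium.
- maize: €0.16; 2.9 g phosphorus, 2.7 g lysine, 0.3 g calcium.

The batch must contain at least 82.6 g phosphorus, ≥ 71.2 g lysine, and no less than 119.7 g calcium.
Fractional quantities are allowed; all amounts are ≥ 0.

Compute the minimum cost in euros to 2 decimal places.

This is a linear program. Let x1 = kg of soybean meal, x2 = kg of sorghum, x3 = kg of pea protein, x4 = kg of meat-and-bone meal, x5 = kg of maize.
Minimise 0.36x1 + 0.21x2 + 0.74x3 + 0.46x4 + 0.16x5 with:
  6.4x1 + 3.1x2 + 6.5x3 + 52.2x4 + 2.9x5 ≥ 82.6   (phosphorus)
  29.5x1 + 2.1x2 + 34.8x3 + 24.9x4 + 2.7x5 ≥ 71.2   (lysine)
  3x1 + 0.3x2 + 1.4x3 + 92.1x4 + 0.3x5 ≥ 119.7   (calcium)
  x1, x2, x3, x4, x5 ≥ 0.
At the optimum only soybean meal, meat-and-bone meal are positive (sorghum, pea protein, maize = 0). There the phosphorus and lysine constraints are tight.
Solving gives x1 = 1.202, x4 = 1.435.
Hence cost = 0.36·1.202 + 0.46·1.435 = €1.0928.

€1.09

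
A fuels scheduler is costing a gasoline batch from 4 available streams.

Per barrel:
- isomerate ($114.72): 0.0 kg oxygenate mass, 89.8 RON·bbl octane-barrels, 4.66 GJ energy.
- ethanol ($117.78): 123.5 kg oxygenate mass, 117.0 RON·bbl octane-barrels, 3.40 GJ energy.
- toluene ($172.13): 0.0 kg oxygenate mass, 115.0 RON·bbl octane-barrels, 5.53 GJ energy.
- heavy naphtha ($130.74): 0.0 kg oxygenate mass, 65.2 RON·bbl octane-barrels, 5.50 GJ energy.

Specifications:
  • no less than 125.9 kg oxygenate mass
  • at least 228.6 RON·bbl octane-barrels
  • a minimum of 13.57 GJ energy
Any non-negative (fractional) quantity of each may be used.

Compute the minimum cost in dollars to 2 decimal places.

This is a linear program. Let x1 = barrels of isomerate, x2 = barrels of ethanol, x3 = barrels of toluene, x4 = barrels of heavy naphtha.
min 114.72x1 + 117.78x2 + 172.13x3 + 130.74x4 with:
  123.5x2 ≥ 125.9   (oxygenate mass)
  89.8x1 + 117x2 + 115x3 + 65.2x4 ≥ 228.6   (octane-barrels)
  4.66x1 + 3.4x2 + 5.53x3 + 5.5x4 ≥ 13.57   (energy)
  x1, x2, x3, x4 ≥ 0.
The minimum-cost mix takes nothing from isomerate, toluene — only ethanol, heavy naphtha. The oxygenate mass and energy requirements are met with equality.
So ethanol = 1.0194 barrels, heavy naphtha = 1.8371 barrels.
Cost = 117.78·1.0194 + 130.74·1.8371 = 360.2474.

$360.25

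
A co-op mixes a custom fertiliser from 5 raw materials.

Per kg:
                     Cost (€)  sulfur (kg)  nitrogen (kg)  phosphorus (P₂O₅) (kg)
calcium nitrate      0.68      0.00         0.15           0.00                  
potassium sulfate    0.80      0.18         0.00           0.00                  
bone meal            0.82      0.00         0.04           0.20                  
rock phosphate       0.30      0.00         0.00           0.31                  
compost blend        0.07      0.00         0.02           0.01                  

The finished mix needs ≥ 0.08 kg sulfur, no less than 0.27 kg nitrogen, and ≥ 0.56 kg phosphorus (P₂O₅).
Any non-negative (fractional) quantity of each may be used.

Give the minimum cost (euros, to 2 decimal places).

Let x1 = kg of calcium nitrate, x2 = kg of potassium sulfate, x3 = kg of bone meal, x4 = kg of rock phosphate, x5 = kg of compost blend.
Minimise 0.68x1 + 0.8x2 + 0.82x3 + 0.3x4 + 0.07x5 s.t.:
  0.18x2 ≥ 0.08   (sulfur)
  0.15x1 + 0.04x3 + 0.02x5 ≥ 0.27   (nitrogen)
  0.2x3 + 0.31x4 + 0.01x5 ≥ 0.56   (phosphorus (P₂O₅))
  x1, x2, x3, x4, x5 ≥ 0.
The optimal basis is {potassium sulfate, rock phosphate, compost blend}; calcium nitrate, bone meal drop out. The sulfur, nitrogen, phosphorus (P₂O₅) requirements are met with equality.
Optimal quantities: potassium sulfate = 0.4444 kg, rock phosphate = 1.371 kg, compost blend = 13.5 kg.
Cost = 0.8·0.4444 + 0.3·1.371 + 0.07·13.5 = 1.7118.

€1.71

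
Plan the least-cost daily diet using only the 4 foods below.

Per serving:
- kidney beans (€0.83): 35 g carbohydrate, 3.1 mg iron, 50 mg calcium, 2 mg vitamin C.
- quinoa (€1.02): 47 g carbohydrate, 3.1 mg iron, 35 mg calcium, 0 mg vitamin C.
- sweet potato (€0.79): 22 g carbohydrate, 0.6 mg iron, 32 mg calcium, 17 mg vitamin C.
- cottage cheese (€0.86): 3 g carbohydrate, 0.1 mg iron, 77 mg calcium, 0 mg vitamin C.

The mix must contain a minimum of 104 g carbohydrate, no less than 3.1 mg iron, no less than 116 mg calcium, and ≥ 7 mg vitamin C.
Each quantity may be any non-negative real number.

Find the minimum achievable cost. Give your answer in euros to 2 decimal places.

€2.43

Let x1 = servings of kidney beans, x2 = servings of quinoa, x3 = servings of sweet potato, x4 = servings of cottage cheese.
Minimize 0.83x1 + 1.02x2 + 0.79x3 + 0.86x4 with:
  35x1 + 47x2 + 22x3 + 3x4 ≥ 104   (carbohydrate)
  3.1x1 + 3.1x2 + 0.6x3 + 0.1x4 ≥ 3.1   (iron)
  50x1 + 35x2 + 32x3 + 77x4 ≥ 116   (calcium)
  2x1 + 17x3 ≥ 7   (vitamin C)
  x1, x2, x3, x4 ≥ 0.
The minimum-cost mix takes nothing from cottage cheese — only kidney beans, quinoa, sweet potato. The carbohydrate, calcium, vitamin C requirements are met with equality.
Optimal quantities: kidney beans = 1.4536 servings, quinoa = 1.0176 servings, sweet potato = 0.24075 servings.
Hence cost = 0.83·1.4536 + 1.02·1.0176 + 0.79·0.24075 = €2.4346.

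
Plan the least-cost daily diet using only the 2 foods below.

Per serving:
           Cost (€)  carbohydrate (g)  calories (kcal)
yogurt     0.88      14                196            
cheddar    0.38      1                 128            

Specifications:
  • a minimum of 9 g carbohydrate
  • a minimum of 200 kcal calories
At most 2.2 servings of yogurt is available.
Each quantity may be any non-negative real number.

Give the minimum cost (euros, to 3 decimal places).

Treat it as an LP. Let x1 = servings of yogurt, x2 = servings of cheddar.
min 0.88x1 + 0.38x2 s.t.:
  14x1 + 1x2 ≥ 9   (carbohydrate)
  196x1 + 128x2 ≥ 200   (calories)
  x1 ≤ 2.2
  x1, x2 ≥ 0.
Both inputs are positive at the optimum. There the carbohydrate and calories constraints are tight.
So yogurt = 0.5965 servings, cheddar = 0.6491 servings.
Objective = 0.88·0.5965 + 0.38·0.6491 = 0.77158.

€0.772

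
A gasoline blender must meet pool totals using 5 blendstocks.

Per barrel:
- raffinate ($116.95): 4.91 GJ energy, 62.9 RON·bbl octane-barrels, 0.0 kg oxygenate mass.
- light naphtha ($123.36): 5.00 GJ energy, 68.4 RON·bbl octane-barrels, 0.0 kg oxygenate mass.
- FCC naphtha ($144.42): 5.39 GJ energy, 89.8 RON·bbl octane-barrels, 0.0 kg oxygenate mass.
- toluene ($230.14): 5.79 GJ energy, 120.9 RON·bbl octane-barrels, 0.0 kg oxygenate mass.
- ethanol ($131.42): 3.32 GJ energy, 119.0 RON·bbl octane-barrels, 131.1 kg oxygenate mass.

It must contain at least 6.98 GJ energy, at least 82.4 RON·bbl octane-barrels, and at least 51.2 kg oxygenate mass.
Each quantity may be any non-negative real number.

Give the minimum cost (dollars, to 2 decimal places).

$186.70

Let x1 = barrels of raffinate, x2 = barrels of light naphtha, x3 = barrels of FCC naphtha, x4 = barrels of toluene, x5 = barrels of ethanol.
min 116.95x1 + 123.36x2 + 144.42x3 + 230.14x4 + 131.42x5 s.t.:
  4.91x1 + 5x2 + 5.39x3 + 5.79x4 + 3.32x5 ≥ 6.98   (energy)
  62.9x1 + 68.4x2 + 89.8x3 + 120.9x4 + 119x5 ≥ 82.4   (octane-barrels)
  131.1x5 ≥ 51.2   (oxygenate mass)
  x1, x2, x3, x4, x5 ≥ 0.
The minimum-cost mix takes nothing from light naphtha, FCC naphtha, toluene — only raffinate, ethanol. There the energy and oxygenate mass constraints are tight.
Optimal quantities: raffinate = 1.15752 barrels, ethanol = 0.390542 barrels.
Hence cost = 116.95·1.15752 + 131.42·0.390542 = $186.6970.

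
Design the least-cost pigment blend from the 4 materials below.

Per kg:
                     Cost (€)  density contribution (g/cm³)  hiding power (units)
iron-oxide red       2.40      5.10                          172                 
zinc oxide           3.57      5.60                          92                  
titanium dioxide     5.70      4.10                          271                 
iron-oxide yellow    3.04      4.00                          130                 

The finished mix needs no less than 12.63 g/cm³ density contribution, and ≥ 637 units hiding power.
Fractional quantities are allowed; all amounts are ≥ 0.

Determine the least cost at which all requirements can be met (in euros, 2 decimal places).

€8.89

Treat it as an LP. Let x1 = kg of iron-oxide red, x2 = kg of zinc oxide, x3 = kg of titanium dioxide, x4 = kg of iron-oxide yellow.
Minimize 2.4x1 + 3.57x2 + 5.7x3 + 3.04x4 s.t.:
  5.1x1 + 5.6x2 + 4.1x3 + 4x4 ≥ 12.63   (density contribution)
  172x1 + 92x2 + 271x3 + 130x4 ≥ 637   (hiding power)
  x1, x2, x3, x4 ≥ 0.
The minimum-cost mix takes nothing from zinc oxide, titanium dioxide, iron-oxide yellow — only iron-oxide red. There the hiding power constraint is tight.
Solving gives x1 = 3.703.
Objective = 2.4·3.703 = 8.8872.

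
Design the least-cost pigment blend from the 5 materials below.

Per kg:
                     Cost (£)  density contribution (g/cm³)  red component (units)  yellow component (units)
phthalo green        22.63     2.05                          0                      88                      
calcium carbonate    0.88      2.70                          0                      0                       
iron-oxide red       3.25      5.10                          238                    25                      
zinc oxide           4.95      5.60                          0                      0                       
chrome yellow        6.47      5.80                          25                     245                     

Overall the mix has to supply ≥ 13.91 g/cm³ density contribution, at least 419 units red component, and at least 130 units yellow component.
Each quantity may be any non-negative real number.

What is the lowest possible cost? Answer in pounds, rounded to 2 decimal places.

This is a linear program. Let x1 = kg of phthalo green, x2 = kg of calcium carbonate, x3 = kg of iron-oxide red, x4 = kg of zinc oxide, x5 = kg of chrome yellow.
Minimize 22.63x1 + 0.88x2 + 3.25x3 + 4.95x4 + 6.47x5 s.t.:
  2.05x1 + 2.7x2 + 5.1x3 + 5.6x4 + 5.8x5 ≥ 13.91   (density contribution)
  238x3 + 25x5 ≥ 419   (red component)
  88x1 + 25x3 + 245x5 ≥ 130   (yellow component)
  x1, x2, x3, x4, x5 ≥ 0.
At the optimum only calcium carbonate, iron-oxide red, chrome yellow are positive (phthalo green, zinc oxide = 0). There the density contribution, red component, yellow component constraints are tight.
So calcium carbonate = 1.135 kg, iron-oxide red = 1.723 kg, chrome yellow = 0.3548 kg.
Objective = 0.88·1.135 + 3.25·1.723 + 6.47·0.3548 = 8.8941.

£8.89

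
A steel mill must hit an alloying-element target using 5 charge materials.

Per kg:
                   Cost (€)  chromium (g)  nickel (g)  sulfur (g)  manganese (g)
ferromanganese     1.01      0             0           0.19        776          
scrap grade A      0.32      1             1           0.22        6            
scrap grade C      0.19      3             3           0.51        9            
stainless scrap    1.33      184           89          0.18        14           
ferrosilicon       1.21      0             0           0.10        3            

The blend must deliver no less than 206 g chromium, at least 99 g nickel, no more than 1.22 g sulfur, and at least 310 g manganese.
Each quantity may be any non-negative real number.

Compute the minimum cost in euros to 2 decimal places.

Let x1 = kg of ferromanganese, x2 = kg of scrap grade A, x3 = kg of scrap grade C, x4 = kg of stainless scrap, x5 = kg of ferrosilicon.
min 1.01x1 + 0.32x2 + 0.19x3 + 1.33x4 + 1.21x5 subject to:
  1x2 + 3x3 + 184x4 ≥ 206   (chromium)
  1x2 + 3x3 + 89x4 ≥ 99   (nickel)
  0.19x1 + 0.22x2 + 0.51x3 + 0.18x4 + 0.1x5 ≤ 1.22   (sulfur)
  776x1 + 6x2 + 9x3 + 14x4 + 3x5 ≥ 310   (manganese)
  x1, x2, x3, x4, x5 ≥ 0.
At the optimum only ferromanganese, stainless scrap are positive (scrap grade A, scrap grade C, ferrosilicon = 0). Binding constraints: chromium and manganese.
That vertex is x1 = 0.3793, x4 = 1.12.
Cost = 1.01·0.3793 + 1.33·1.12 = 1.8727.

€1.87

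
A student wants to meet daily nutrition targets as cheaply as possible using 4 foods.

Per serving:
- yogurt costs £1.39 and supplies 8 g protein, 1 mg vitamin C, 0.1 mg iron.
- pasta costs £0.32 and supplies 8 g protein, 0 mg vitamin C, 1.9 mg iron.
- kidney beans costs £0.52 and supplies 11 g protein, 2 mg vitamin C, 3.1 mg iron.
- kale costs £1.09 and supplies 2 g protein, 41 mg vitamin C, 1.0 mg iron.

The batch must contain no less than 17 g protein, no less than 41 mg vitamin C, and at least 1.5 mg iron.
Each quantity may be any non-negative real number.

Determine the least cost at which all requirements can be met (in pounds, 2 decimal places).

£1.69

Treat it as an LP. Let x1 = servings of yogurt, x2 = servings of pasta, x3 = servings of kidney beans, x4 = servings of kale.
Minimize 1.39x1 + 0.32x2 + 0.52x3 + 1.09x4 subject to:
  8x1 + 8x2 + 11x3 + 2x4 ≥ 17   (protein)
  1x1 + 2x3 + 41x4 ≥ 41   (vitamin C)
  0.1x1 + 1.9x2 + 3.1x3 + 1x4 ≥ 1.5   (iron)
  x1, x2, x3, x4 ≥ 0.
The cheapest feasible vertex uses only pasta, kale; yogurt, kidney beans are not used. The protein and vitamin C requirements are met with equality.
That vertex is x2 = 1.875, x4 = 1.
Cost = 0.32·1.875 + 1.09·1 = 1.6900.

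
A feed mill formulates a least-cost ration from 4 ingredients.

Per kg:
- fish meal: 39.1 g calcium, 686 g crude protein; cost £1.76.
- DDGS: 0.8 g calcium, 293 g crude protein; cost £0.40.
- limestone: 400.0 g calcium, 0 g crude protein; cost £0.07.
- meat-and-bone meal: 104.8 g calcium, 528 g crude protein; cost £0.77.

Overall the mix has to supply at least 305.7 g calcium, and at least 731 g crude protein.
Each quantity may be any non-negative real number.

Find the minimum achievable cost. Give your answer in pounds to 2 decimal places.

£1.05

Set it up as a linear program. Let x1 = kg of fish meal, x2 = kg of DDGS, x3 = kg of limestone, x4 = kg of meat-and-bone meal.
min 1.76x1 + 0.4x2 + 0.07x3 + 0.77x4 subject to:
  39.1x1 + 0.8x2 + 400x3 + 104.8x4 ≥ 305.7   (calcium)
  686x1 + 293x2 + 528x4 ≥ 731   (crude protein)
  x1, x2, x3, x4 ≥ 0.
The cheapest feasible vertex uses only DDGS, limestone; fish meal, meat-and-bone meal are not used. Binding constraints: calcium and crude protein.
That vertex is x2 = 2.495, x3 = 0.7593.
Hence cost = 0.4·2.495 + 0.07·0.7593 = £1.0512.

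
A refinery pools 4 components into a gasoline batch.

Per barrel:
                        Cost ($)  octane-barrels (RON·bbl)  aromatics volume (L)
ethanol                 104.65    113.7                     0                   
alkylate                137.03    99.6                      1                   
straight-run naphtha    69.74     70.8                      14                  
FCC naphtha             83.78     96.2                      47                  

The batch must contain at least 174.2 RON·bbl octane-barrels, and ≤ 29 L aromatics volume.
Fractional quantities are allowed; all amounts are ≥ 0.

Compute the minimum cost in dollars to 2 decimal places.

$157.40

This is a linear program. Let x1 = barrels of ethanol, x2 = barrels of alkylate, x3 = barrels of straight-run naphtha, x4 = barrels of FCC naphtha.
min 104.65x1 + 137.03x2 + 69.74x3 + 83.78x4 with:
  113.7x1 + 99.6x2 + 70.8x3 + 96.2x4 ≥ 174.2   (octane-barrels)
  1x2 + 14x3 + 47x4 ≤ 29   (aromatics volume)
  x1, x2, x3, x4 ≥ 0.
The optimal basis is {ethanol, FCC naphtha}; alkylate, straight-run naphtha drop out. There the octane-barrels and aromatics volume constraints are tight.
So ethanol = 1.01005 barrels, FCC naphtha = 0.617021 barrels.
Total cost: 104.65·1.01005 + 83.78·0.617021 = 157.3958.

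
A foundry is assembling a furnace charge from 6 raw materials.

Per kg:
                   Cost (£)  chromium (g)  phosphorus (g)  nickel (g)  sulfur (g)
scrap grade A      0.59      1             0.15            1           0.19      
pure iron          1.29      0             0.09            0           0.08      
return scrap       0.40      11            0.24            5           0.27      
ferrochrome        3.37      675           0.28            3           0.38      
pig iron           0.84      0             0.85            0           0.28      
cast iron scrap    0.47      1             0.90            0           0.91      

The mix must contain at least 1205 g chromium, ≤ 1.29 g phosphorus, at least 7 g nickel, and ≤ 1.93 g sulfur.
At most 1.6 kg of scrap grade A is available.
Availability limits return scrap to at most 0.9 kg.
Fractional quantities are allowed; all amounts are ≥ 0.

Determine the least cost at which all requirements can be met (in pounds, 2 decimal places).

£6.13

Let x1 = kg of scrap grade A, x2 = kg of pure iron, x3 = kg of return scrap, x4 = kg of ferrochrome, x5 = kg of pig iron, x6 = kg of cast iron scrap.
Minimize 0.59x1 + 1.29x2 + 0.4x3 + 3.37x4 + 0.84x5 + 0.47x6 s.t.:
  1x1 + 11x3 + 675x4 + 1x6 ≥ 1205   (chromium)
  0.15x1 + 0.09x2 + 0.24x3 + 0.28x4 + 0.85x5 + 0.9x6 ≤ 1.29   (phosphorus)
  1x1 + 5x3 + 3x4 ≥ 7   (nickel)
  0.19x1 + 0.08x2 + 0.27x3 + 0.38x4 + 0.28x5 + 0.91x6 ≤ 1.93   (sulfur)
  x1 ≤ 1.6
  x3 ≤ 0.9
  x1, x2, x3, x4, x5, x6 ≥ 0.
The optimal basis is {return scrap, ferrochrome}; scrap grade A, pure iron, pig iron, cast iron scrap drop out. The chromium and nickel requirements are met with equality.
So return scrap = 0.3321 kg, ferrochrome = 1.78 kg.
Total cost: 0.4·0.3321 + 3.37·1.78 = 6.1314.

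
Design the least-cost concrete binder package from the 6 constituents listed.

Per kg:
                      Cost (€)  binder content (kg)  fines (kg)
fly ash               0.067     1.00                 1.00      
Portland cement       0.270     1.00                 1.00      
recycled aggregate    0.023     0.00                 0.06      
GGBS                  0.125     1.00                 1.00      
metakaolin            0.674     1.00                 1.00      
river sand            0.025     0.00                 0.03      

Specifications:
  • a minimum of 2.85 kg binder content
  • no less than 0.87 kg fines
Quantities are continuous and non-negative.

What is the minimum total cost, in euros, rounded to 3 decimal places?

€0.191

Let x1 = kg of fly ash, x2 = kg of Portland cement, x3 = kg of recycled aggregate, x4 = kg of GGBS, x5 = kg of metakaolin, x6 = kg of river sand.
Minimize 0.067x1 + 0.27x2 + 0.023x3 + 0.125x4 + 0.674x5 + 0.025x6 with:
  1x1 + 1x2 + 1x4 + 1x5 ≥ 2.85   (binder content)
  1x1 + 1x2 + 0.06x3 + 1x4 + 1x5 + 0.03x6 ≥ 0.87   (fines)
  x1, x2, x3, x4, x5, x6 ≥ 0.
The optimal basis is {fly ash}; Portland cement, recycled aggregate, GGBS, metakaolin, river sand drop out. The binder content requirement is met with equality.
So fly ash = 2.85 kg.
Objective = 0.067·2.85 = 0.19095.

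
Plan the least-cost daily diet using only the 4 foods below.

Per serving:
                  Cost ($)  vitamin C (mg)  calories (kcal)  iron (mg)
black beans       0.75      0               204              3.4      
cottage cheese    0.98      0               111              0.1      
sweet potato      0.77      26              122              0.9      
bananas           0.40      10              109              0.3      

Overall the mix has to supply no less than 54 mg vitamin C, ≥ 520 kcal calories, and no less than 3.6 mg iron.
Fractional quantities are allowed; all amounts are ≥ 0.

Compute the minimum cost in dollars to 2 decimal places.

$2.27

Let x1 = servings of black beans, x2 = servings of cottage cheese, x3 = servings of sweet potato, x4 = servings of bananas.
min 0.75x1 + 0.98x2 + 0.77x3 + 0.4x4 subject to:
  26x3 + 10x4 ≥ 54   (vitamin C)
  204x1 + 111x2 + 122x3 + 109x4 ≥ 520   (calories)
  3.4x1 + 0.1x2 + 0.9x3 + 0.3x4 ≥ 3.6   (iron)
  x1, x2, x3, x4 ≥ 0.
The cheapest feasible vertex uses only black beans, sweet potato, bananas; cottage cheese is not used. There the vitamin C, calories, iron constraints are tight.
Solving gives x1 = 0.5431, x3 = 1.112, x4 = 2.51.
Total cost: 0.75·0.5431 + 0.77·1.112 + 0.4·2.51 = 2.2676.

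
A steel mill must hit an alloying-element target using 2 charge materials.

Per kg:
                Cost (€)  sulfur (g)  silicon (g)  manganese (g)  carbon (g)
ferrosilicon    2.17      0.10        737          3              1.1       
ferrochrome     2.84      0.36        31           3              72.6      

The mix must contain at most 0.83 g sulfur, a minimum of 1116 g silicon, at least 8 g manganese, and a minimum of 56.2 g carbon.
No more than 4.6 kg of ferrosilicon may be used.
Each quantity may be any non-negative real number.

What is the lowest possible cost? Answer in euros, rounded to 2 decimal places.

Let x1 = kg of ferrosilicon, x2 = kg of ferrochrome.
Minimize 2.17x1 + 2.84x2 s.t.:
  0.1x1 + 0.36x2 ≤ 0.83   (sulfur)
  737x1 + 31x2 ≥ 1116   (silicon)
  3x1 + 3x2 ≥ 8   (manganese)
  1.1x1 + 72.6x2 ≥ 56.2   (carbon)
  x1 ≤ 4.6
  x1, x2 ≥ 0.
Both inputs are positive at the optimum. Binding constraints: manganese and carbon.
Solving gives x1 = 1.922, x2 = 0.745.
Hence cost = 2.17·1.922 + 2.84·0.745 = €6.2865.

€6.29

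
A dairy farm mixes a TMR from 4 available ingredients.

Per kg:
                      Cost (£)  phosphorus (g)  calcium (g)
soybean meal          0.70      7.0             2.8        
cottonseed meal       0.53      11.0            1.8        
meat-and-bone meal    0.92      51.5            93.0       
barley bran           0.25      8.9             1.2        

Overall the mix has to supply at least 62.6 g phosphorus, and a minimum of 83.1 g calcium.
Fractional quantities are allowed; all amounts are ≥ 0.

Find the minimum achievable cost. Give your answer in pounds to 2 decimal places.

Treat it as an LP. Let x1 = kg of soybean meal, x2 = kg of cottonseed meal, x3 = kg of meat-and-bone meal, x4 = kg of barley bran.
Minimize 0.7x1 + 0.53x2 + 0.92x3 + 0.25x4 subject to:
  7x1 + 11x2 + 51.5x3 + 8.9x4 ≥ 62.6   (phosphorus)
  2.8x1 + 1.8x2 + 93x3 + 1.2x4 ≥ 83.1   (calcium)
  x1, x2, x3, x4 ≥ 0.
The optimal basis is {meat-and-bone meal}; soybean meal, cottonseed meal, barley bran drop out. The phosphorus requirement is met with equality.
That vertex is x3 = 1.216.
Hence cost = 0.92·1.216 = £1.1187.

£1.12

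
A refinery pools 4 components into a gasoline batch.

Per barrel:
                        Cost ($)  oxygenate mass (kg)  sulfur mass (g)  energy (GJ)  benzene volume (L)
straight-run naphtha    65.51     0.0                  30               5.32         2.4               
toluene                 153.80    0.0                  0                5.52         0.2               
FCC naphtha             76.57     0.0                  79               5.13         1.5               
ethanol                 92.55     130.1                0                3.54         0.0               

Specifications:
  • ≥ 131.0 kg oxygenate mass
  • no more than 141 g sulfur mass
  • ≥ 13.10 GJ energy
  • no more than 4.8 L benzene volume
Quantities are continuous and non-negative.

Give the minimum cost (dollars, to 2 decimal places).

Set it up as a linear program. Let x1 = barrels of straight-run naphtha, x2 = barrels of toluene, x3 = barrels of FCC naphtha, x4 = barrels of ethanol.
Minimise 65.51x1 + 153.8x2 + 76.57x3 + 92.55x4 s.t.:
  130.1x4 ≥ 131   (oxygenate mass)
  30x1 + 79x3 ≤ 141   (sulfur mass)
  5.32x1 + 5.52x2 + 5.13x3 + 3.54x4 ≥ 13.1   (energy)
  2.4x1 + 0.2x2 + 1.5x3 ≤ 4.8   (benzene volume)
  x1, x2, x3, x4 ≥ 0.
The cheapest feasible vertex uses only straight-run naphtha, ethanol; toluene, FCC naphtha are not used. Binding constraints: oxygenate mass and energy.
Optimal quantities: straight-run naphtha = 1.7924 barrels, ethanol = 1.0069 barrels.
Hence cost = 65.51·1.7924 + 92.55·1.0069 = $210.6087.

$210.61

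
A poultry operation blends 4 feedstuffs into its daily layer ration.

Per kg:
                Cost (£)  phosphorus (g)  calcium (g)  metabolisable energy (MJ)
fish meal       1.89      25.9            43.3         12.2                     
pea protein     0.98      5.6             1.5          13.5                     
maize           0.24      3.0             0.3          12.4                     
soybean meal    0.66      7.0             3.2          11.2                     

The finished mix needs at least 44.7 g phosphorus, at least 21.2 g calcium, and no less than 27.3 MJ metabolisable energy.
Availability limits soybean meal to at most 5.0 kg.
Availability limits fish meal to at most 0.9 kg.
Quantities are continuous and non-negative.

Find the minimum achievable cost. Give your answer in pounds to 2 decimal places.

£3.41

Let x1 = kg of fish meal, x2 = kg of pea protein, x3 = kg of maize, x4 = kg of soybean meal.
min 1.89x1 + 0.98x2 + 0.24x3 + 0.66x4 with:
  25.9x1 + 5.6x2 + 3x3 + 7x4 ≥ 44.7   (phosphorus)
  43.3x1 + 1.5x2 + 0.3x3 + 3.2x4 ≥ 21.2   (calcium)
  12.2x1 + 13.5x2 + 12.4x3 + 11.2x4 ≥ 27.3   (metabolisable energy)
  x4 ≤ 5
  x1 ≤ 0.9
  x1, x2, x3, x4 ≥ 0.
The optimal basis is {fish meal, maize}; pea protein, soybean meal drop out. The phosphorus and the fish meal cap requirements are met with equality.
So fish meal = 0.9 kg, maize = 7.13 kg.
Objective = 1.89·0.9 + 0.24·7.13 = 3.4122.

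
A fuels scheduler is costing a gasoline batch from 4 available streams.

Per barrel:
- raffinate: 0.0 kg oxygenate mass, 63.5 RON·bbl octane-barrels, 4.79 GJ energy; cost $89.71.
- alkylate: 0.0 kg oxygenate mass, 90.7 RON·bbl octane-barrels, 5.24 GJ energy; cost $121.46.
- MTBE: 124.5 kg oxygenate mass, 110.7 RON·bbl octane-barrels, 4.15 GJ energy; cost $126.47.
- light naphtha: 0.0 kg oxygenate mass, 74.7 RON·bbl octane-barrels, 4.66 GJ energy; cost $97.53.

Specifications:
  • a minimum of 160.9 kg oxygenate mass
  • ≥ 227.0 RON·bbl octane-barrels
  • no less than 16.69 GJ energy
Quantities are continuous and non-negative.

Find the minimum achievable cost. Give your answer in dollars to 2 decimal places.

$375.58

Let x1 = barrels of raffinate, x2 = barrels of alkylate, x3 = barrels of MTBE, x4 = barrels of light naphtha.
Minimize 89.71x1 + 121.46x2 + 126.47x3 + 97.53x4 s.t.:
  124.5x3 ≥ 160.9   (oxygenate mass)
  63.5x1 + 90.7x2 + 110.7x3 + 74.7x4 ≥ 227   (octane-barrels)
  4.79x1 + 5.24x2 + 4.15x3 + 4.66x4 ≥ 16.69   (energy)
  x1, x2, x3, x4 ≥ 0.
The cheapest feasible vertex uses only raffinate, MTBE; alkylate, light naphtha are not used. Binding constraints: oxygenate mass and energy.
So raffinate = 2.3646 barrels, MTBE = 1.2924 barrels.
Hence cost = 89.71·2.3646 + 126.47·1.2924 = $375.5781.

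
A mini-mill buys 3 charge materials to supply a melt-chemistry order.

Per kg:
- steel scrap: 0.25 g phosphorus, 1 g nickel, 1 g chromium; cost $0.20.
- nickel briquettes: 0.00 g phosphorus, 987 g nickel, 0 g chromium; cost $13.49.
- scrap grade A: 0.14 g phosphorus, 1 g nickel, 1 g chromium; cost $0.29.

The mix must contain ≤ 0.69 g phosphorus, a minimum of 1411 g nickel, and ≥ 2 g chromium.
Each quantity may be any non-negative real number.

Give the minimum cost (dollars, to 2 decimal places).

$19.66

Treat it as an LP. Let x1 = kg of steel scrap, x2 = kg of nickel briquettes, x3 = kg of scrap grade A.
Minimise 0.2x1 + 13.49x2 + 0.29x3 subject to:
  0.25x1 + 0.14x3 ≤ 0.69   (phosphorus)
  1x1 + 987x2 + 1x3 ≥ 1411   (nickel)
  1x1 + 1x3 ≥ 2   (chromium)
  x1, x2, x3 ≥ 0.
The minimum-cost mix takes nothing from scrap grade A — only steel scrap, nickel briquettes. There the nickel and chromium constraints are tight.
Solving gives x1 = 2, x2 = 1.428.
Hence cost = 0.2·2 + 13.49·1.428 = $19.6637.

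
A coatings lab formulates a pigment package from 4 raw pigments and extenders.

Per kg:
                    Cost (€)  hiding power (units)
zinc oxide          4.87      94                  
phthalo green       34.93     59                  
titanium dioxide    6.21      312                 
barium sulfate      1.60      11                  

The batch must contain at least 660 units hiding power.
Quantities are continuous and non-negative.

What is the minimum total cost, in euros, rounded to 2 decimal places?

€13.14

Let x1 = kg of zinc oxide, x2 = kg of phthalo green, x3 = kg of titanium dioxide, x4 = kg of barium sulfate.
Minimise 4.87x1 + 34.93x2 + 6.21x3 + 1.6x4 with:
  94x1 + 59x2 + 312x3 + 11x4 ≥ 660   (hiding power)
  x1, x2, x3, x4 ≥ 0.
The minimum-cost mix takes nothing from zinc oxide, phthalo green, barium sulfate — only titanium dioxide. There the hiding power constraint is tight.
Solving gives x3 = 2.1154.
Total cost: 6.21·2.1154 = 13.1366.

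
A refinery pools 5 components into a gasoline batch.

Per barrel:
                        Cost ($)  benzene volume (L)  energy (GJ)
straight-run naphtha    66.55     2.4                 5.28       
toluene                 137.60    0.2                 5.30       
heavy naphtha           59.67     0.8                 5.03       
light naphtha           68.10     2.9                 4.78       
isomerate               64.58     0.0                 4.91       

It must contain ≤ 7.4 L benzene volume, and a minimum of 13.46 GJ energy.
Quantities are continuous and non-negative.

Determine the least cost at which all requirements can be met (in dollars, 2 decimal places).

Let x1 = barrels of straight-run naphtha, x2 = barrels of toluene, x3 = barrels of heavy naphtha, x4 = barrels of light naphtha, x5 = barrels of isomerate.
Minimize 66.55x1 + 137.6x2 + 59.67x3 + 68.1x4 + 64.58x5 with:
  2.4x1 + 0.2x2 + 0.8x3 + 2.9x4 ≤ 7.4   (benzene volume)
  5.28x1 + 5.3x2 + 5.03x3 + 4.78x4 + 4.91x5 ≥ 13.46   (energy)
  x1, x2, x3, x4, x5 ≥ 0.
At the optimum only heavy naphtha is positive (straight-run naphtha, toluene, light naphtha, isomerate = 0). Binding constraint: energy.
Optimal quantities: heavy naphtha = 2.6759 barrels.
Hence cost = 59.67·2.6759 = $159.6710.

$159.67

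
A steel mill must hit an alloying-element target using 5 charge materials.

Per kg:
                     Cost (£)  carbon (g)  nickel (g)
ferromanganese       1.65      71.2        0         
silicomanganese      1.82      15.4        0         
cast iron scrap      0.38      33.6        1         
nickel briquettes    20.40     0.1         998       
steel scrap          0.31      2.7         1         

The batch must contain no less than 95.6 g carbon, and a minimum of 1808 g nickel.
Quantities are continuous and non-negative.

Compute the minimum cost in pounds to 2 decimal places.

Let x1 = kg of ferromanganese, x2 = kg of silicomanganese, x3 = kg of cast iron scrap, x4 = kg of nickel briquettes, x5 = kg of steel scrap.
min 1.65x1 + 1.82x2 + 0.38x3 + 20.4x4 + 0.31x5 s.t.:
  71.2x1 + 15.4x2 + 33.6x3 + 0.1x4 + 2.7x5 ≥ 95.6   (carbon)
  1x3 + 998x4 + 1x5 ≥ 1808   (nickel)
  x1, x2, x3, x4, x5 ≥ 0.
At the optimum only cast iron scrap, nickel briquettes are positive (ferromanganese, silicomanganese, steel scrap = 0). Binding constraints: carbon and nickel.
That vertex is x3 = 2.84, x4 = 1.809.
Objective = 0.38·2.84 + 20.4·1.809 = 37.9828.

£37.98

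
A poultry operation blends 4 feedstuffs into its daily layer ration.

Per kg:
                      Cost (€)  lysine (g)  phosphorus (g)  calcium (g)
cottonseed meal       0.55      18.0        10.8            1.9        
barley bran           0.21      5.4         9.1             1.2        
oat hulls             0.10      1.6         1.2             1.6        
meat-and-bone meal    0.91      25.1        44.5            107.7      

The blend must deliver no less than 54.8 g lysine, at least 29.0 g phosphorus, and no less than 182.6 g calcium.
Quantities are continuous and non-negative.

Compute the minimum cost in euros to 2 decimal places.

€1.92

Treat it as an LP. Let x1 = kg of cottonseed meal, x2 = kg of barley bran, x3 = kg of oat hulls, x4 = kg of meat-and-bone meal.
Minimize 0.55x1 + 0.21x2 + 0.1x3 + 0.91x4 s.t.:
  18x1 + 5.4x2 + 1.6x3 + 25.1x4 ≥ 54.8   (lysine)
  10.8x1 + 9.1x2 + 1.2x3 + 44.5x4 ≥ 29   (phosphorus)
  1.9x1 + 1.2x2 + 1.6x3 + 107.7x4 ≥ 182.6   (calcium)
  x1, x2, x3, x4 ≥ 0.
At the optimum only cottonseed meal, meat-and-bone meal are positive (barley bran, oat hulls = 0). The lysine and calcium requirements are met with equality.
That vertex is x1 = 0.6974, x4 = 1.683.
Cost = 0.55·0.6974 + 0.91·1.683 = 1.9151.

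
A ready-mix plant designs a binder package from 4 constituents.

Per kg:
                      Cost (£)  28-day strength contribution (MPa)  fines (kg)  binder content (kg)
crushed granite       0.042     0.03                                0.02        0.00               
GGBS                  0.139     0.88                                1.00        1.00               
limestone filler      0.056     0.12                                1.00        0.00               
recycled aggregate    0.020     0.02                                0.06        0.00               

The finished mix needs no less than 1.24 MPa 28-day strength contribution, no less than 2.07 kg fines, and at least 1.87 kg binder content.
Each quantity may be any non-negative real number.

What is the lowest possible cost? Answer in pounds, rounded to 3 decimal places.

£0.271

Set it up as a linear program. Let x1 = kg of crushed granite, x2 = kg of GGBS, x3 = kg of limestone filler, x4 = kg of recycled aggregate.
min 0.042x1 + 0.139x2 + 0.056x3 + 0.02x4 s.t.:
  0.03x1 + 0.88x2 + 0.12x3 + 0.02x4 ≥ 1.24   (28-day strength contribution)
  0.02x1 + 1x2 + 1x3 + 0.06x4 ≥ 2.07   (fines)
  1x2 ≥ 1.87   (binder content)
  x1, x2, x3, x4 ≥ 0.
The cheapest feasible vertex uses only GGBS, limestone filler; crushed granite, recycled aggregate are not used. The fines and binder content requirements are met with equality.
Optimal quantities: GGBS = 1.87 kg, limestone filler = 0.2 kg.
Objective = 0.139·1.87 + 0.056·0.2 = 0.27113.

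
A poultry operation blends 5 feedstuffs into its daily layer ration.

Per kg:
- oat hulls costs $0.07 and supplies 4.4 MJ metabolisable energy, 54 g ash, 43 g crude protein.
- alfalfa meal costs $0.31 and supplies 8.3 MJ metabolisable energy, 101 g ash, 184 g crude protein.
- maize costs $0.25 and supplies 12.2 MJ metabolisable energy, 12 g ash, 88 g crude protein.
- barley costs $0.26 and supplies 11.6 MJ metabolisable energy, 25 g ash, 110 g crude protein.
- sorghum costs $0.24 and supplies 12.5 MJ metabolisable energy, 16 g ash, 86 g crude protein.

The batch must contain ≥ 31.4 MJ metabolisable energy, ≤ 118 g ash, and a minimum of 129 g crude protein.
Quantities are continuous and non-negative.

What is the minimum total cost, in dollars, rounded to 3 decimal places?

$0.580

Let x1 = kg of oat hulls, x2 = kg of alfalfa meal, x3 = kg of maize, x4 = kg of barley, x5 = kg of sorghum.
Minimize 0.07x1 + 0.31x2 + 0.25x3 + 0.26x4 + 0.24x5 subject to:
  4.4x1 + 8.3x2 + 12.2x3 + 11.6x4 + 12.5x5 ≥ 31.4   (metabolisable energy)
  54x1 + 101x2 + 12x3 + 25x4 + 16x5 ≤ 118   (ash)
  43x1 + 184x2 + 88x3 + 110x4 + 86x5 ≥ 129   (crude protein)
  x1, x2, x3, x4, x5 ≥ 0.
The minimum-cost mix takes nothing from alfalfa meal, maize, barley — only oat hulls, sorghum. Binding constraints: metabolisable energy and ash.
So oat hulls = 1.609 kg, sorghum = 1.946 kg.
Hence cost = 0.07·1.609 + 0.24·1.946 = $0.57967.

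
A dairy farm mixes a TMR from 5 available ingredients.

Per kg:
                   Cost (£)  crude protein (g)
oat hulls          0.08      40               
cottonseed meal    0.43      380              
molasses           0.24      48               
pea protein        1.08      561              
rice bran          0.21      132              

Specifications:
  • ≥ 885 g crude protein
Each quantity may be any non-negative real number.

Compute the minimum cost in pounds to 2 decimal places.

£1.00

Let x1 = kg of oat hulls, x2 = kg of cottonseed meal, x3 = kg of molasses, x4 = kg of pea protein, x5 = kg of rice bran.
min 0.08x1 + 0.43x2 + 0.24x3 + 1.08x4 + 0.21x5 with:
  40x1 + 380x2 + 48x3 + 561x4 + 132x5 ≥ 885   (crude protein)
  x1, x2, x3, x4, x5 ≥ 0.
The cheapest feasible vertex uses only cottonseed meal; oat hulls, molasses, pea protein, rice bran are not used. The crude protein requirement is met with equality.
Solving gives x2 = 2.329.
Cost = 0.43·2.329 = 1.0015.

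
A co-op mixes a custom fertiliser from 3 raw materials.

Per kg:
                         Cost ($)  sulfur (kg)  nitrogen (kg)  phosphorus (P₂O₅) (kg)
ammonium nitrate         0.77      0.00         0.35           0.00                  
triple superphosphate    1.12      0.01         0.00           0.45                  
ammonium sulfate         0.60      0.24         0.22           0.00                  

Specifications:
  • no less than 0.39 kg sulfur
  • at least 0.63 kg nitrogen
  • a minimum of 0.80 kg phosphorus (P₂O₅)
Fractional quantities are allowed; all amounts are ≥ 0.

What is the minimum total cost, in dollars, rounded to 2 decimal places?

Set it up as a linear program. Let x1 = kg of ammonium nitrate, x2 = kg of triple superphosphate, x3 = kg of ammonium sulfate.
min 0.77x1 + 1.12x2 + 0.6x3 with:
  0.01x2 + 0.24x3 ≥ 0.39   (sulfur)
  0.35x1 + 0.22x3 ≥ 0.63   (nitrogen)
  0.45x2 ≥ 0.8   (phosphorus (P₂O₅))
  x1, x2, x3 ≥ 0.
The optimal mix uses every input. Binding constraints: sulfur, nitrogen, phosphorus (P₂O₅).
Optimal quantities: ammonium nitrate = 0.8251 kg, triple superphosphate = 1.778 kg, ammonium sulfate = 1.551 kg.
Cost = 0.77·0.8251 + 1.12·1.778 + 0.6·1.551 = 3.5573.

$3.56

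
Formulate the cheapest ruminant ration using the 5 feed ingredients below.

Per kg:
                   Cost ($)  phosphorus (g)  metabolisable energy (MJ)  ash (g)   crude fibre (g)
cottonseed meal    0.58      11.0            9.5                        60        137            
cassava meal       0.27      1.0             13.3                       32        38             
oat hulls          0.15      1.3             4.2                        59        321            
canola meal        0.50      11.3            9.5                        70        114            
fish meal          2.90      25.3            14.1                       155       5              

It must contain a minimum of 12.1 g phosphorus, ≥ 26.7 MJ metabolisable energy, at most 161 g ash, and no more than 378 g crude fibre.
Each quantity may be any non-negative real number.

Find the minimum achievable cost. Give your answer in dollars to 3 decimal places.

Set it up as a linear program. Let x1 = kg of cottonseed meal, x2 = kg of cassava meal, x3 = kg of oat hulls, x4 = kg of canola meal, x5 = kg of fish meal.
Minimize 0.58x1 + 0.27x2 + 0.15x3 + 0.5x4 + 2.9x5 subject to:
  11x1 + 1x2 + 1.3x3 + 11.3x4 + 25.3x5 ≥ 12.1   (phosphorus)
  9.5x1 + 13.3x2 + 4.2x3 + 9.5x4 + 14.1x5 ≥ 26.7   (metabolisable energy)
  60x1 + 32x2 + 59x3 + 70x4 + 155x5 ≤ 161   (ash)
  137x1 + 38x2 + 321x3 + 114x4 + 5x5 ≤ 378   (crude fibre)
  x1, x2, x3, x4, x5 ≥ 0.
At the optimum only cassava meal, canola meal are positive (cottonseed meal, oat hulls, fish meal = 0). Binding constraints: phosphorus and metabolisable energy.
So cassava meal = 1.327 kg, canola meal = 0.9534 kg.
Total cost: 0.27·1.327 + 0.5·0.9534 = 0.83499.

$0.835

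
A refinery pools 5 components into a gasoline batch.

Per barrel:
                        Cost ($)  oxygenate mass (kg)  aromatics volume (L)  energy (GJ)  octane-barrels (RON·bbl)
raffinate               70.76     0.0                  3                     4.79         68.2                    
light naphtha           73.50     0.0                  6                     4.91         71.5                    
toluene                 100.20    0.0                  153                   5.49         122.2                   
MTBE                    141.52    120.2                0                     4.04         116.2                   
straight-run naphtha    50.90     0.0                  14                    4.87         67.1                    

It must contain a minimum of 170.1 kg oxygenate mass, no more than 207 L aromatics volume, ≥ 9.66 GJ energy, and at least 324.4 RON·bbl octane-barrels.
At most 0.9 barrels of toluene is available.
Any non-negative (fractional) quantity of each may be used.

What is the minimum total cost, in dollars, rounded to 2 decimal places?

Treat it as an LP. Let x1 = barrels of raffinate, x2 = barrels of light naphtha, x3 = barrels of toluene, x4 = barrels of MTBE, x5 = barrels of straight-run naphtha.
min 70.76x1 + 73.5x2 + 100.2x3 + 141.52x4 + 50.9x5 subject to:
  120.2x4 ≥ 170.1   (oxygenate mass)
  3x1 + 6x2 + 153x3 + 14x5 ≤ 207   (aromatics volume)
  4.79x1 + 4.91x2 + 5.49x3 + 4.04x4 + 4.87x5 ≥ 9.66   (energy)
  68.2x1 + 71.5x2 + 122.2x3 + 116.2x4 + 67.1x5 ≥ 324.4   (octane-barrels)
  x3 ≤ 0.9
  x1, x2, x3, x4, x5 ≥ 0.
The optimal basis is {MTBE, straight-run naphtha}; raffinate, light naphtha, toluene drop out. Binding constraints: oxygenate mass and octane-barrels.
Solving gives x4 = 1.4151, x5 = 2.3839.
Hence cost = 141.52·1.4151 + 50.9·2.3839 = $321.6055.

$321.61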